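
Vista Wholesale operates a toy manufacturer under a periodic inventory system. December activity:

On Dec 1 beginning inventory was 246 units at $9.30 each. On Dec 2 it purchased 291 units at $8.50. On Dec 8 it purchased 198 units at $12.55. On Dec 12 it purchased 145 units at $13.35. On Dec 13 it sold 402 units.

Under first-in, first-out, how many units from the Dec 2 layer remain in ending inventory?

135

Dec 13, 402 sold [FIFO — oldest first]: 246 @ $9.30 + 156 @ $8.50 = $3,613.80
Ending inventory: 135 @ $8.50 + 198 @ $12.55 + 145 @ $13.35 = $5,568.15
Check: goods available $9,181.95 = COGS $3,613.80 + ending $5,568.15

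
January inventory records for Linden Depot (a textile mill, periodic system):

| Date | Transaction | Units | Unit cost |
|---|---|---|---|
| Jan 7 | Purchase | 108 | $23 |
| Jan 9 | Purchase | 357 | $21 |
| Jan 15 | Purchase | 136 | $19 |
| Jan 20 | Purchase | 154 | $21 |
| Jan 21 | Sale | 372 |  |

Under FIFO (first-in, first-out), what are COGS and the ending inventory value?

Jan 21, 372 sold [FIFO — oldest first]: 108 @ $23 + 264 @ $21 = $8,028
Ending inventory: 93 @ $21 + 136 @ $19 + 154 @ $21 = $7,771

COGS = $8,028; ending inventory = $7,771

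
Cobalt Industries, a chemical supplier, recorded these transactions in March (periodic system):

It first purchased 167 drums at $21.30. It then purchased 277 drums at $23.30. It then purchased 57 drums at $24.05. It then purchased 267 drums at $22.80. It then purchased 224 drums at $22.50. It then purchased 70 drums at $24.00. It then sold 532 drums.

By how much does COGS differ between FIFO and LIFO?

FIFO COGS: 167 @ $21.30 + 277 @ $23.30 + 57 @ $24.05 + 31 @ $22.80 = $12,088.85
LIFO COGS: 70 @ $24.00 + 224 @ $22.50 + 238 @ $22.80 = $12,146.40
Difference = |$12,088.85 − $12,146.40| = $57.55

$57.55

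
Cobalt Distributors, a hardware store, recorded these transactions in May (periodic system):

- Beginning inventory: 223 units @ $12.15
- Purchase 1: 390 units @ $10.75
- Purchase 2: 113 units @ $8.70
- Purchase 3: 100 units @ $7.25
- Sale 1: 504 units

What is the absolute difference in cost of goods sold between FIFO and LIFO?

FIFO COGS: 223 @ $12.15 + 281 @ $10.75 = $5,730.20
LIFO COGS: 100 @ $7.25 + 113 @ $8.70 + 291 @ $10.75 = $4,836.35
Difference = |$5,730.20 − $4,836.35| = $893.85

$893.85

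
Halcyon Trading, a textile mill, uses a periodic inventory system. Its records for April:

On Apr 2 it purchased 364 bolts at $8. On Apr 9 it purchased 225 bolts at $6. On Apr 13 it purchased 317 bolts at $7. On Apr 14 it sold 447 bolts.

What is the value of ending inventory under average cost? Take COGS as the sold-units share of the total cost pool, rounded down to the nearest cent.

Apr 14, sell 447: 447/906 × $6,481.00 → $3,197.57
Ending inventory (cost pool remaining) = $3,283.43

Ending inventory = $3,283.43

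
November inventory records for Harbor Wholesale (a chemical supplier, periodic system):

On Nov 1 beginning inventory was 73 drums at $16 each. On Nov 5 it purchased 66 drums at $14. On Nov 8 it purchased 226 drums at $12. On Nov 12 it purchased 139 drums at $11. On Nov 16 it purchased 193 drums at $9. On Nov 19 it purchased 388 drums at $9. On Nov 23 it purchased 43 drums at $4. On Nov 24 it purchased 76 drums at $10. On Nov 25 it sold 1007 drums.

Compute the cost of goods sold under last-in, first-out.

Nov 25, 1007 sold [LIFO — newest first]: 76 @ $10 + 43 @ $4 + 388 @ $9 + 193 @ $9 + 139 @ $11 + 168 @ $12 = $9,706
Ending inventory: 73 @ $16 + 66 @ $14 + 58 @ $12 = $2,788

COGS = $9,706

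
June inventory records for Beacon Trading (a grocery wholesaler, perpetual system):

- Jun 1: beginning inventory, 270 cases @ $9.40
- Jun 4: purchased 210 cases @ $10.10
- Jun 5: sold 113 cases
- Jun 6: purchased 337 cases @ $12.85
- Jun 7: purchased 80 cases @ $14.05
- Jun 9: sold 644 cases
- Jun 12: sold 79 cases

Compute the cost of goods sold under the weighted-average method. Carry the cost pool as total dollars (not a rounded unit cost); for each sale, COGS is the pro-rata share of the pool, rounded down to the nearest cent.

COGS = $9,411.89

After Jun 1: 270 on hand, pool $2,538.00 (≈ $9.4000 each)
After Jun 4: 480 on hand, pool $4,659.00 (≈ $9.7063 each)
Jun 5, sell 113: 113/480 × $4,659.00 → $1,096.80
After Jun 6: 704 on hand, pool $7,892.65 (≈ $11.2112 each)
After Jun 7: 784 on hand, pool $9,016.65 (≈ $11.5008 each)
Jun 9, sell 644: 644/784 × $9,016.65 → $7,406.53
Jun 12, sell 79: 79/140 × $1,610.12 → $908.56
Total COGS = $1,096.80 + $7,406.53 + $908.56 = $9,411.89
Ending inventory (cost pool remaining) = $701.56
Check: goods available $10,113.45 = COGS $9,411.89 + ending $701.56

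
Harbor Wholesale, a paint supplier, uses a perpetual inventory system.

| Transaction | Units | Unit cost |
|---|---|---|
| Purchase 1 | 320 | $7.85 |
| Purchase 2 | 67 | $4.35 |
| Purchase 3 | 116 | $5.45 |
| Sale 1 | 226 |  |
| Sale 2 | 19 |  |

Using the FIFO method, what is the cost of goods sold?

COGS = $1,923.25

Sale 1 (226) [FIFO — oldest first]: 226 @ $7.85 = $1,774.10
Sale 2 (19) [FIFO — oldest first]: 19 @ $7.85 = $149.15
Total COGS = $1,774.10 + $149.15 = $1,923.25
Ending inventory: 75 @ $7.85 + 67 @ $4.35 + 116 @ $5.45 = $1,512.40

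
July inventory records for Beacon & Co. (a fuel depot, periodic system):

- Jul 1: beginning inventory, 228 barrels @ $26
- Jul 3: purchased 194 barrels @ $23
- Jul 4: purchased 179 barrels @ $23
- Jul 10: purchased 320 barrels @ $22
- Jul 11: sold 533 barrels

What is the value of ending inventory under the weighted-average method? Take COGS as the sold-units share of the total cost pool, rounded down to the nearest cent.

Jul 11, sell 533: 533/921 × $21,547.00 → $12,469.65
Ending inventory (cost pool remaining) = $9,077.35
Check: goods available $21,547.00 = COGS $12,469.65 + ending $9,077.35

Ending inventory = $9,077.35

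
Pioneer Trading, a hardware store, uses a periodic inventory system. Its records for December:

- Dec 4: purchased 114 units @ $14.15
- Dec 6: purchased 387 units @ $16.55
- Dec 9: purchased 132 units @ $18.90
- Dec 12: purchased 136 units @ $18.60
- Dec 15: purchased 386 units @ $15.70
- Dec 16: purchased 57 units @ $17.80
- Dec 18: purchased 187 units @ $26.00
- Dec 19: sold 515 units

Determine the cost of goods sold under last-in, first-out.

COGS = $10,131.30

Dec 19, 515 sold [LIFO — newest first]: 187 @ $26.00 + 57 @ $17.80 + 271 @ $15.70 = $10,131.30
Ending inventory: 114 @ $14.15 + 387 @ $16.55 + 132 @ $18.90 + 136 @ $18.60 + 115 @ $15.70 = $14,847.85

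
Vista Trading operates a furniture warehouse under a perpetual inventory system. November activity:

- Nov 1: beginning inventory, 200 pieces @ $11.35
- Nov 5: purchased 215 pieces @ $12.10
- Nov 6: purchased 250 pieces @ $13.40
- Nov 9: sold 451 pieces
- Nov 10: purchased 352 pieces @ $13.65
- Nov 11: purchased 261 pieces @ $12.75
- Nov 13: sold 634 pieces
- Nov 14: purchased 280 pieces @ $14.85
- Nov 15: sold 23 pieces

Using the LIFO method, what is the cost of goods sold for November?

COGS = $14,505.05

Nov 9, 451 sold [LIFO — newest first]: 250 @ $13.40 + 201 @ $12.10 = $5,782.10
Nov 13, 634 sold [LIFO — newest first]: 261 @ $12.75 + 352 @ $13.65 + 14 @ $12.10 + 7 @ $11.35 = $8,381.40
Nov 15, 23 sold [LIFO — newest first]: 23 @ $14.85 = $341.55
Total COGS = $5,782.10 + $8,381.40 + $341.55 = $14,505.05
Ending inventory: 193 @ $11.35 + 257 @ $14.85 = $6,007.00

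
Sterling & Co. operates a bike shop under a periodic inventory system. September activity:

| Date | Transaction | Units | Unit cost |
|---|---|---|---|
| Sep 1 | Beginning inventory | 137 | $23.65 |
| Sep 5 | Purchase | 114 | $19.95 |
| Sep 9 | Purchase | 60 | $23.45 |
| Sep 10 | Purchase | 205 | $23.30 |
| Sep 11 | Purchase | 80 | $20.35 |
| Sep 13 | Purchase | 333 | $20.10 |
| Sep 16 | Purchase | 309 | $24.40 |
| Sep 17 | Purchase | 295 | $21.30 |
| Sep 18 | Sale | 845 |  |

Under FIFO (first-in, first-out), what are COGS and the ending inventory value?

Sep 18, 845 sold [FIFO — oldest first]: 137 @ $23.65 + 114 @ $19.95 + 60 @ $23.45 + 205 @ $23.30 + 80 @ $20.35 + 249 @ $20.10 = $18,330.75
Ending inventory: 84 @ $20.10 + 309 @ $24.40 + 295 @ $21.30 = $15,511.50
Check: goods available $33,842.25 = COGS $18,330.75 + ending $15,511.50

COGS = $18,330.75; ending inventory = $15,511.50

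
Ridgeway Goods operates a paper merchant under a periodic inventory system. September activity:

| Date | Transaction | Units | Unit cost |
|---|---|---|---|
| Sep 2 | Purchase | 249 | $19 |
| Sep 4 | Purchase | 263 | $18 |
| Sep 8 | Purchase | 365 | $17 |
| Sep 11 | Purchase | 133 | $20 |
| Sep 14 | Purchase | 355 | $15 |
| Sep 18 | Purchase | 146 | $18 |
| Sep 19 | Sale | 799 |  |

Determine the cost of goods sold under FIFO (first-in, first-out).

Sep 19, 799 sold [FIFO — oldest first]: 249 @ $19 + 263 @ $18 + 287 @ $17 = $14,344
Ending inventory: 78 @ $17 + 133 @ $20 + 355 @ $15 + 146 @ $18 = $11,939

COGS = $14,344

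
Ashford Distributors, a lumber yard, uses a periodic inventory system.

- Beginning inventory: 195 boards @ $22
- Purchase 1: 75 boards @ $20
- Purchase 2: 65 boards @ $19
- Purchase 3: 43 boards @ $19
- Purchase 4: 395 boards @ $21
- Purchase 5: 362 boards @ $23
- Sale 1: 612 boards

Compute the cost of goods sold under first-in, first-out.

Sale 1 (612) [FIFO — oldest first]: 195 @ $22 + 75 @ $20 + 65 @ $19 + 43 @ $19 + 234 @ $21 = $12,756
Ending inventory: 161 @ $21 + 362 @ $23 = $11,707

COGS = $12,756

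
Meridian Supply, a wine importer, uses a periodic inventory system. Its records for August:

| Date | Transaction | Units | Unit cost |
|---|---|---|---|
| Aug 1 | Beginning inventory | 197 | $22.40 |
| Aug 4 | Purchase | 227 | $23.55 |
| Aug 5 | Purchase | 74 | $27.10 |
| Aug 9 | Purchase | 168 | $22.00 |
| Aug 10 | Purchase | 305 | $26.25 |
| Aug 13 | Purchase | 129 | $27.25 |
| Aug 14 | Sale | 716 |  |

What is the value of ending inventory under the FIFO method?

Aug 14, 716 sold [FIFO — oldest first]: 197 @ $22.40 + 227 @ $23.55 + 74 @ $27.10 + 168 @ $22.00 + 50 @ $26.25 = $16,772.55
Ending inventory: 255 @ $26.25 + 129 @ $27.25 = $10,209.00
Check: goods available $26,981.55 = COGS $16,772.55 + ending $10,209.00

Ending inventory = $10,209.00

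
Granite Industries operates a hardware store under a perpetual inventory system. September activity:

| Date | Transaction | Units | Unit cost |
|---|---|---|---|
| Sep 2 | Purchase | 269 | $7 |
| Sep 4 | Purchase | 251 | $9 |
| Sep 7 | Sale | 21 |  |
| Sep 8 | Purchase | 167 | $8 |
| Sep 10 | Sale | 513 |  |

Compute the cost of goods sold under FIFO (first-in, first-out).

Sep 7, 21 sold [FIFO — oldest first]: 21 @ $7 = $147
Sep 10, 513 sold [FIFO — oldest first]: 248 @ $7 + 251 @ $9 + 14 @ $8 = $4,107
Total COGS = $147 + $4,107 = $4,254
Ending inventory: 153 @ $8 = $1,224
Check: goods available $5,478 = COGS $4,254 + ending $1,224

COGS = $4,254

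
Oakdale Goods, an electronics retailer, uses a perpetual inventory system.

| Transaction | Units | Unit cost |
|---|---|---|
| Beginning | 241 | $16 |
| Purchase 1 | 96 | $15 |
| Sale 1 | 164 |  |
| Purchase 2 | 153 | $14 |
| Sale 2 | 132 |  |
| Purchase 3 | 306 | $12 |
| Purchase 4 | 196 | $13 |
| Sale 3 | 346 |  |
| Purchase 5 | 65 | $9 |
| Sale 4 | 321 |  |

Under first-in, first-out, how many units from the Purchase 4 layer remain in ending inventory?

29

Sale 1 (164) [FIFO — oldest first]: 164 @ $16 = $2,624
Sale 2 (132) [FIFO — oldest first]: 77 @ $16 + 55 @ $15 = $2,057
Sale 3 (346) [FIFO — oldest first]: 41 @ $15 + 153 @ $14 + 152 @ $12 = $4,581
Sale 4 (321) [FIFO — oldest first]: 154 @ $12 + 167 @ $13 = $4,019
Total COGS = $2,624 + $2,057 + $4,581 + $4,019 = $13,281
Ending inventory: 29 @ $13 + 65 @ $9 = $962
Check: goods available $14,243 = COGS $13,281 + ending $962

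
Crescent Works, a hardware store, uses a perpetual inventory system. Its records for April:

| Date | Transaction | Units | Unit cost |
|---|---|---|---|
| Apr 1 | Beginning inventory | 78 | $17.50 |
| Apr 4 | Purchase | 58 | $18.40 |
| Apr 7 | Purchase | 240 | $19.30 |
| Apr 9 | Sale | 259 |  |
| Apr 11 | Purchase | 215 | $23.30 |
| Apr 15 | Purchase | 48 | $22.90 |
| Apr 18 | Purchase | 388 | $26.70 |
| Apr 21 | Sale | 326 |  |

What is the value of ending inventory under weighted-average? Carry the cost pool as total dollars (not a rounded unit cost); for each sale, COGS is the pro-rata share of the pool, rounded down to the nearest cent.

Ending inventory = $10,742.95

After Apr 1: 78 on hand, pool $1,365.00 (≈ $17.5000 each)
After Apr 4: 136 on hand, pool $2,432.20 (≈ $17.8838 each)
After Apr 7: 376 on hand, pool $7,064.20 (≈ $18.7878 each)
Apr 9, sell 259: 259/376 × $7,064.20 → $4,866.03
After Apr 11: 332 on hand, pool $7,207.67 (≈ $21.7098 each)
After Apr 15: 380 on hand, pool $8,306.87 (≈ $21.8602 each)
After Apr 18: 768 on hand, pool $18,666.47 (≈ $24.3053 each)
Apr 21, sell 326: 326/768 × $18,666.47 → $7,923.52
Total COGS = $4,866.03 + $7,923.52 = $12,789.55
Ending inventory (cost pool remaining) = $10,742.95
Check: goods available $23,532.50 = COGS $12,789.55 + ending $10,742.95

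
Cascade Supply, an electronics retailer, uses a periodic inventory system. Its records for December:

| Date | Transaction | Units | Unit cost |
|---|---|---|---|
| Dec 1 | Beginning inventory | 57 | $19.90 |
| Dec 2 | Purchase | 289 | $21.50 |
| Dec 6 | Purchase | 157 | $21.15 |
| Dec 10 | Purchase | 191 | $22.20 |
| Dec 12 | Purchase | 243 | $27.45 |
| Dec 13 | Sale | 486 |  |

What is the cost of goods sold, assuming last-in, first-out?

Dec 13, 486 sold [LIFO — newest first]: 243 @ $27.45 + 191 @ $22.20 + 52 @ $21.15 = $12,010.35
Ending inventory: 57 @ $19.90 + 289 @ $21.50 + 105 @ $21.15 = $9,568.55
Check: goods available $21,578.90 = COGS $12,010.35 + ending $9,568.55

COGS = $12,010.35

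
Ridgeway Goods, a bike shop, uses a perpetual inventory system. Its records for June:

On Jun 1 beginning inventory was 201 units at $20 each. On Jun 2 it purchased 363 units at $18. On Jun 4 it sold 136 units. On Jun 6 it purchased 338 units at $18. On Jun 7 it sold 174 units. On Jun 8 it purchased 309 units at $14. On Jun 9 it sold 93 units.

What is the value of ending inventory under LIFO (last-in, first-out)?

Jun 4, 136 sold [LIFO — newest first]: 136 @ $18 = $2,448
Jun 7, 174 sold [LIFO — newest first]: 174 @ $18 = $3,132
Jun 9, 93 sold [LIFO — newest first]: 93 @ $14 = $1,302
Total COGS = $2,448 + $3,132 + $1,302 = $6,882
Ending inventory: 201 @ $20 + 227 @ $18 + 164 @ $18 + 216 @ $14 = $14,082

Ending inventory = $14,082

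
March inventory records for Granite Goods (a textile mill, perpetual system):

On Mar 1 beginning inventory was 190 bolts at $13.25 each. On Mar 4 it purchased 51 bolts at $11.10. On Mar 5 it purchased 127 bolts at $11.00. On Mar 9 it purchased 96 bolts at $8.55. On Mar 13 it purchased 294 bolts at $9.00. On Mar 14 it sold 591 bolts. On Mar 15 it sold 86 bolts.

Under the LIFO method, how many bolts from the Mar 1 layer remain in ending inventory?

Mar 14, 591 sold [LIFO — newest first]: 294 @ $9.00 + 96 @ $8.55 + 127 @ $11.00 + 51 @ $11.10 + 23 @ $13.25 = $5,734.65
Mar 15, 86 sold [LIFO — newest first]: 86 @ $13.25 = $1,139.50
Total COGS = $5,734.65 + $1,139.50 = $6,874.15
Ending inventory: 81 @ $13.25 = $1,073.25

81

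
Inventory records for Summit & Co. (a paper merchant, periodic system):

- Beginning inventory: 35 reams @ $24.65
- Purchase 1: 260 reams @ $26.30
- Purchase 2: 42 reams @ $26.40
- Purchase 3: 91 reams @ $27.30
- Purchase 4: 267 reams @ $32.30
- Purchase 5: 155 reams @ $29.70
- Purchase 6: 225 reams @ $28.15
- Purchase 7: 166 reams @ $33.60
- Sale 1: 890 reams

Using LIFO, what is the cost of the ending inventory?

Ending inventory = $9,191.75

Sale 1 (890) [LIFO — newest first]: 166 @ $33.60 + 225 @ $28.15 + 155 @ $29.70 + 267 @ $32.30 + 77 @ $27.30 = $27,241.05
Ending inventory: 35 @ $24.65 + 260 @ $26.30 + 42 @ $26.40 + 14 @ $27.30 = $9,191.75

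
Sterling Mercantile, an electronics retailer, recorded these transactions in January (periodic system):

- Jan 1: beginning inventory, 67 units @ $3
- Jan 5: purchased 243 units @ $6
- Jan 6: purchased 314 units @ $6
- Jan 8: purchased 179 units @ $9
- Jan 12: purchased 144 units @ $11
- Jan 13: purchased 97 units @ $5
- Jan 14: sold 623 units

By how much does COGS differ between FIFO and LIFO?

FIFO COGS: 67 @ $3 + 243 @ $6 + 313 @ $6 = $3,537
LIFO COGS: 97 @ $5 + 144 @ $11 + 179 @ $9 + 203 @ $6 = $4,898
Difference = |$3,537 − $4,898| = $1,361

$1,361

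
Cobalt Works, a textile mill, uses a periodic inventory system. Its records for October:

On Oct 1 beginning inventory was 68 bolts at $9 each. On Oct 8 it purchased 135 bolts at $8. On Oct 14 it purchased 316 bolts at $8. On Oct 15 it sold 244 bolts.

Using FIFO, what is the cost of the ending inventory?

Oct 15, 244 sold [FIFO — oldest first]: 68 @ $9 + 135 @ $8 + 41 @ $8 = $2,020
Ending inventory: 275 @ $8 = $2,200
Check: goods available $4,220 = COGS $2,020 + ending $2,200

Ending inventory = $2,200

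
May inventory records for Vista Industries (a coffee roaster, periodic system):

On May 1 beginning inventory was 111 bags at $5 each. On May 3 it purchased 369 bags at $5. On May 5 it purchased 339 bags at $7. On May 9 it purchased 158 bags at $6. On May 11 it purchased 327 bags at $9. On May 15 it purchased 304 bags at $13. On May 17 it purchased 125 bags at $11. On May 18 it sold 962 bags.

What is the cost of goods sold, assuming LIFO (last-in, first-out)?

COGS = $9,554

May 18, 962 sold [LIFO — newest first]: 125 @ $11 + 304 @ $13 + 327 @ $9 + 158 @ $6 + 48 @ $7 = $9,554
Ending inventory: 111 @ $5 + 369 @ $5 + 291 @ $7 = $4,437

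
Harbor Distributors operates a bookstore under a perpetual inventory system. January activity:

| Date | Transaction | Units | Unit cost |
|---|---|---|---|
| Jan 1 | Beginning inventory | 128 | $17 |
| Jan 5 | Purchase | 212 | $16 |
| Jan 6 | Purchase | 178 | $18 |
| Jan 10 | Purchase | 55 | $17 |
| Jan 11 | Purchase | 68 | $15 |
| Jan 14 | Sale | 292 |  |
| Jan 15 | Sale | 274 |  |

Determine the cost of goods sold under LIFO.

COGS = $9,452

Jan 14, 292 sold [LIFO — newest first]: 68 @ $15 + 55 @ $17 + 169 @ $18 = $4,997
Jan 15, 274 sold [LIFO — newest first]: 9 @ $18 + 212 @ $16 + 53 @ $17 = $4,455
Total COGS = $4,997 + $4,455 = $9,452
Ending inventory: 75 @ $17 = $1,275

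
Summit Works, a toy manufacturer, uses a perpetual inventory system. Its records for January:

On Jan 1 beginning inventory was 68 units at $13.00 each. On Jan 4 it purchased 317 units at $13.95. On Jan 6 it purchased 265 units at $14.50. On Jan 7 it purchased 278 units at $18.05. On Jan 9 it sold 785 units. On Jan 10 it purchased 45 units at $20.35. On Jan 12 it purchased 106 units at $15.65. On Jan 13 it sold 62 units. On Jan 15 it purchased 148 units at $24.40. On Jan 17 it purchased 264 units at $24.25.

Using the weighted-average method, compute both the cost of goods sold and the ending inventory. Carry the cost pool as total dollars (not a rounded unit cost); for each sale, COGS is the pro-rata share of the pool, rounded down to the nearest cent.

COGS = $12,986.86; ending inventory = $13,767.54

After Jan 1: 68 on hand, pool $884.00 (≈ $13.0000 each)
After Jan 4: 385 on hand, pool $5,306.15 (≈ $13.7822 each)
After Jan 6: 650 on hand, pool $9,148.65 (≈ $14.0748 each)
After Jan 7: 928 on hand, pool $14,166.55 (≈ $15.2657 each)
Jan 9, sell 785: 785/928 × $14,166.55 → $11,983.55
After Jan 10: 188 on hand, pool $3,098.75 (≈ $16.4827 each)
After Jan 12: 294 on hand, pool $4,757.65 (≈ $16.1825 each)
Jan 13, sell 62: 62/294 × $4,757.65 → $1,003.31
After Jan 15: 380 on hand, pool $7,365.54 (≈ $19.3830 each)
After Jan 17: 644 on hand, pool $13,767.54 (≈ $21.3782 each)
Total COGS = $11,983.55 + $1,003.31 = $12,986.86
Ending inventory (cost pool remaining) = $13,767.54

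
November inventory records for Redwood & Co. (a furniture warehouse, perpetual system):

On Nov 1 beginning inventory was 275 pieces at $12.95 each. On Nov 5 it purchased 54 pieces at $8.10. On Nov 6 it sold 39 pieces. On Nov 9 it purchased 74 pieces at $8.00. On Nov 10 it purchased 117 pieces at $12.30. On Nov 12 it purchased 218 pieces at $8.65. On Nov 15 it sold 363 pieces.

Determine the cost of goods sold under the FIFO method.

COGS = $4,582.65

Nov 6, 39 sold [FIFO — oldest first]: 39 @ $12.95 = $505.05
Nov 15, 363 sold [FIFO — oldest first]: 236 @ $12.95 + 54 @ $8.10 + 73 @ $8.00 = $4,077.60
Total COGS = $505.05 + $4,077.60 = $4,582.65
Ending inventory: 1 @ $8.00 + 117 @ $12.30 + 218 @ $8.65 = $3,332.80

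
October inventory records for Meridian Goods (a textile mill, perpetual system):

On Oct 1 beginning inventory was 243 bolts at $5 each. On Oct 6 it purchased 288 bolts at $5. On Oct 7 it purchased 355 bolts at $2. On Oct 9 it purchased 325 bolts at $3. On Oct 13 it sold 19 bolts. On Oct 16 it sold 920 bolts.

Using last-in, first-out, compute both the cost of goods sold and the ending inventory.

COGS = $2,980; ending inventory = $1,360

Oct 13, 19 sold [LIFO — newest first]: 19 @ $3 = $57
Oct 16, 920 sold [LIFO — newest first]: 306 @ $3 + 355 @ $2 + 259 @ $5 = $2,923
Total COGS = $57 + $2,923 = $2,980
Ending inventory: 243 @ $5 + 29 @ $5 = $1,360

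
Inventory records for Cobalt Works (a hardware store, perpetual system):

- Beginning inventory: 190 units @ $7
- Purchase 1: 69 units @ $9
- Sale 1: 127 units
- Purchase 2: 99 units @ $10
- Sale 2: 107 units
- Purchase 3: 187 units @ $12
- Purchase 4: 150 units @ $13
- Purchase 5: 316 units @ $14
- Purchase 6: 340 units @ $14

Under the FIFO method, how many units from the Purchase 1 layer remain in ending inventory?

Sale 1 (127) [FIFO — oldest first]: 127 @ $7 = $889
Sale 2 (107) [FIFO — oldest first]: 63 @ $7 + 44 @ $9 = $837
Total COGS = $889 + $837 = $1,726
Ending inventory: 25 @ $9 + 99 @ $10 + 187 @ $12 + 150 @ $13 + 316 @ $14 + 340 @ $14 = $14,593

25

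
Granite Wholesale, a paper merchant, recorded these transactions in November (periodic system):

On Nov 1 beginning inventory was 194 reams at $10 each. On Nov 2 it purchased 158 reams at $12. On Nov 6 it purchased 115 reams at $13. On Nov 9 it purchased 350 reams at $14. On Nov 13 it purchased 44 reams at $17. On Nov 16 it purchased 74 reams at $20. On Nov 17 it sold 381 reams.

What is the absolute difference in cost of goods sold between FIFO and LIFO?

FIFO COGS: 194 @ $10 + 158 @ $12 + 29 @ $13 = $4,213
LIFO COGS: 74 @ $20 + 44 @ $17 + 263 @ $14 = $5,910
Difference = |$4,213 − $5,910| = $1,697

$1,697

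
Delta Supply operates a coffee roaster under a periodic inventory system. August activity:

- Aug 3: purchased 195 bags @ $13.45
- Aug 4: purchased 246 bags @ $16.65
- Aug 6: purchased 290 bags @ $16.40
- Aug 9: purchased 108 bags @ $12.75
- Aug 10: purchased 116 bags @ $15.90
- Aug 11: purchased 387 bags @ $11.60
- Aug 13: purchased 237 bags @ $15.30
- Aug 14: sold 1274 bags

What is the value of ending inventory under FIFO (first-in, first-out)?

Ending inventory = $4,414.90

Aug 14, 1274 sold [FIFO — oldest first]: 195 @ $13.45 + 246 @ $16.65 + 290 @ $16.40 + 108 @ $12.75 + 116 @ $15.90 + 319 @ $11.60 = $18,396.45
Ending inventory: 68 @ $11.60 + 237 @ $15.30 = $4,414.90
Check: goods available $22,811.35 = COGS $18,396.45 + ending $4,414.90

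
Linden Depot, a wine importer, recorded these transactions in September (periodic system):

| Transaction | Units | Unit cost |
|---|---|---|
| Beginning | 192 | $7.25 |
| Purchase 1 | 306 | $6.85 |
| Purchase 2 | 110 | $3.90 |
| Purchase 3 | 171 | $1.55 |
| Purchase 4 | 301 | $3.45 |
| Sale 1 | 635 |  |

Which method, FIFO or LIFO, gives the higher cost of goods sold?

FIFO

FIFO COGS: 192 @ $7.25 + 306 @ $6.85 + 110 @ $3.90 + 27 @ $1.55 = $3,958.95
LIFO COGS: 301 @ $3.45 + 171 @ $1.55 + 110 @ $3.90 + 53 @ $6.85 = $2,095.55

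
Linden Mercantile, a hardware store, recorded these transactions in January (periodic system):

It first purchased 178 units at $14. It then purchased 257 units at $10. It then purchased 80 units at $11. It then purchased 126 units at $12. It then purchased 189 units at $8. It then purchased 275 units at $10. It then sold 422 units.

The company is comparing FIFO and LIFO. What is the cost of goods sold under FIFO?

FIFO COGS: 178 @ $14 + 244 @ $10 = $4,932
LIFO COGS: 275 @ $10 + 147 @ $8 = $3,926

COGS = $4,932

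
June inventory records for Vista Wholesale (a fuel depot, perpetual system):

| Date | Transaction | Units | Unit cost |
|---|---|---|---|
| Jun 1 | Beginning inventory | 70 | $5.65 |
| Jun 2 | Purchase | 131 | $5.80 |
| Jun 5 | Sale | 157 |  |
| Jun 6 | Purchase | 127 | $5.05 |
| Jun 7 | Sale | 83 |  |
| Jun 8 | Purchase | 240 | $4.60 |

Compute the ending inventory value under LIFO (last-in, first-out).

Ending inventory = $1,574.80

Jun 5, 157 sold [LIFO — newest first]: 131 @ $5.80 + 26 @ $5.65 = $906.70
Jun 7, 83 sold [LIFO — newest first]: 83 @ $5.05 = $419.15
Total COGS = $906.70 + $419.15 = $1,325.85
Ending inventory: 44 @ $5.65 + 44 @ $5.05 + 240 @ $4.60 = $1,574.80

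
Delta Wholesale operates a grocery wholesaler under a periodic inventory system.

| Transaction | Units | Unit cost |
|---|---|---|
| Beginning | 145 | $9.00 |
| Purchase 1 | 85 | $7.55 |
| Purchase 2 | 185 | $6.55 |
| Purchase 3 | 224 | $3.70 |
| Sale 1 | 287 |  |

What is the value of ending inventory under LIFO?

Sale 1 (287) [LIFO — newest first]: 224 @ $3.70 + 63 @ $6.55 = $1,241.45
Ending inventory: 145 @ $9.00 + 85 @ $7.55 + 122 @ $6.55 = $2,745.85

Ending inventory = $2,745.85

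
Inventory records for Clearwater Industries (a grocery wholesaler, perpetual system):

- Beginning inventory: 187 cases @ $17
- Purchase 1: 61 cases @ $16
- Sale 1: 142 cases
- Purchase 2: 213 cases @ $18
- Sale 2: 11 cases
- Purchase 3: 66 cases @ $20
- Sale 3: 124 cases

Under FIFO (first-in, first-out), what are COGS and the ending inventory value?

Sale 1 (142) [FIFO — oldest first]: 142 @ $17 = $2,414
Sale 2 (11) [FIFO — oldest first]: 11 @ $17 = $187
Sale 3 (124) [FIFO — oldest first]: 34 @ $17 + 61 @ $16 + 29 @ $18 = $2,076
Total COGS = $2,414 + $187 + $2,076 = $4,677
Ending inventory: 184 @ $18 + 66 @ $20 = $4,632

COGS = $4,677; ending inventory = $4,632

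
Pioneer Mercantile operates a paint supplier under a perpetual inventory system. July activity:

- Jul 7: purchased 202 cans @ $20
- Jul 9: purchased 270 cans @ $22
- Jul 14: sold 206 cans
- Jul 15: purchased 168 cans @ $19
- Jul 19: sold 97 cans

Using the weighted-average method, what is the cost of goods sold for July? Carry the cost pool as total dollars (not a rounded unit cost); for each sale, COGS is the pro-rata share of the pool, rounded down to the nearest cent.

COGS = $6,326.14

After Jul 7: 202 on hand, pool $4,040.00 (≈ $20.0000 each)
After Jul 9: 472 on hand, pool $9,980.00 (≈ $21.1441 each)
Jul 14, sell 206: 206/472 × $9,980.00 → $4,355.67
After Jul 15: 434 on hand, pool $8,816.33 (≈ $20.3141 each)
Jul 19, sell 97: 97/434 × $8,816.33 → $1,970.47
Total COGS = $4,355.67 + $1,970.47 = $6,326.14
Ending inventory (cost pool remaining) = $6,845.86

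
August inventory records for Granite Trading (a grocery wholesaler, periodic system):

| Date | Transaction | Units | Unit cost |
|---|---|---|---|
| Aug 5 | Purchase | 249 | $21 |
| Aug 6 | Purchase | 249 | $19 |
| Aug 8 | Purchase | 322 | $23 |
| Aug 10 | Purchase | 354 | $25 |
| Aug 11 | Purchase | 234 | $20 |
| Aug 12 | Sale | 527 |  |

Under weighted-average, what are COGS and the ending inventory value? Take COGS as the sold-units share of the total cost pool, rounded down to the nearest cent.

COGS = $11,564.05; ending inventory = $19,331.95

Aug 12, sell 527: 527/1408 × $30,896.00 → $11,564.05
Ending inventory (cost pool remaining) = $19,331.95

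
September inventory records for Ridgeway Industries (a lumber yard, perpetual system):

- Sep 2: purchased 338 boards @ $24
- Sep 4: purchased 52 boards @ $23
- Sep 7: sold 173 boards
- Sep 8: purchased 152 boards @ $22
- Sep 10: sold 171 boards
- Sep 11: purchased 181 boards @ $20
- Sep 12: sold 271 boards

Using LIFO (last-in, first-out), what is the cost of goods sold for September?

Sep 7, 173 sold [LIFO — newest first]: 52 @ $23 + 121 @ $24 = $4,100
Sep 10, 171 sold [LIFO — newest first]: 152 @ $22 + 19 @ $24 = $3,800
Sep 12, 271 sold [LIFO — newest first]: 181 @ $20 + 90 @ $24 = $5,780
Total COGS = $4,100 + $3,800 + $5,780 = $13,680
Ending inventory: 108 @ $24 = $2,592
Check: goods available $16,272 = COGS $13,680 + ending $2,592

COGS = $13,680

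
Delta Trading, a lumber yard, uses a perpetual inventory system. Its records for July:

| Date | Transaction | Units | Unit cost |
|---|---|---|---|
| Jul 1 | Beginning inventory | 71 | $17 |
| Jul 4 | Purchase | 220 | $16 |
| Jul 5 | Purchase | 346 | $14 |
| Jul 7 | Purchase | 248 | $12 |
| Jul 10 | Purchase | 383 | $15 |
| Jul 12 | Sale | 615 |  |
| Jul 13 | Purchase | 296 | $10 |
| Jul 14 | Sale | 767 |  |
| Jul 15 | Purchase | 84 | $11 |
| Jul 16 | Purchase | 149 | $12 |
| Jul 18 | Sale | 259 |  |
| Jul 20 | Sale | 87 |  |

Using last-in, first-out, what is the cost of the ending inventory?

Jul 12, 615 sold [LIFO — newest first]: 383 @ $15 + 232 @ $12 = $8,529
Jul 14, 767 sold [LIFO — newest first]: 296 @ $10 + 16 @ $12 + 346 @ $14 + 109 @ $16 = $9,740
Jul 18, 259 sold [LIFO — newest first]: 149 @ $12 + 84 @ $11 + 26 @ $16 = $3,128
Jul 20, 87 sold [LIFO — newest first]: 85 @ $16 + 2 @ $17 = $1,394
Total COGS = $8,529 + $9,740 + $3,128 + $1,394 = $22,791
Ending inventory: 69 @ $17 = $1,173

Ending inventory = $1,173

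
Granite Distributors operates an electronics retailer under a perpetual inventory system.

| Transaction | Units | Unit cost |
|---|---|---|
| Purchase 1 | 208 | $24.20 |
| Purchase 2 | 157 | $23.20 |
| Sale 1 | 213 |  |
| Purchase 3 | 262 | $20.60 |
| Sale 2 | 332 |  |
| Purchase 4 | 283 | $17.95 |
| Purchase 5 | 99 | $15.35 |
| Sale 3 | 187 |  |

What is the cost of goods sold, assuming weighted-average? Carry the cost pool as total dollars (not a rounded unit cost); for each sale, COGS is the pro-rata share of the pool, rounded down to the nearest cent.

COGS = $15,667.51

After Purchase 1: 208 on hand, pool $5,033.60 (≈ $24.2000 each)
After Purchase 2: 365 on hand, pool $8,676.00 (≈ $23.7699 each)
Sale 1, sell 213: 213/365 × $8,676.00 → $5,062.98
After Purchase 3: 414 on hand, pool $9,010.22 (≈ $21.7638 each)
Sale 2, sell 332: 332/414 × $9,010.22 → $7,225.58
After Purchase 4: 365 on hand, pool $6,864.49 (≈ $18.8068 each)
After Purchase 5: 464 on hand, pool $8,384.14 (≈ $18.0693 each)
Sale 3, sell 187: 187/464 × $8,384.14 → $3,378.95
Total COGS = $5,062.98 + $7,225.58 + $3,378.95 = $15,667.51
Ending inventory (cost pool remaining) = $5,005.19
Check: goods available $20,672.70 = COGS $15,667.51 + ending $5,005.19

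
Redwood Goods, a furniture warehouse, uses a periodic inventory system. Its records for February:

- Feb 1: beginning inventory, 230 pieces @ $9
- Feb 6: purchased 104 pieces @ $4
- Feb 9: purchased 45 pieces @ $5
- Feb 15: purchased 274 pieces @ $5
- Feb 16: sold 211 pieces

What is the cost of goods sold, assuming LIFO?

Feb 16, 211 sold [LIFO — newest first]: 211 @ $5 = $1,055
Ending inventory: 230 @ $9 + 104 @ $4 + 45 @ $5 + 63 @ $5 = $3,026
Check: goods available $4,081 = COGS $1,055 + ending $3,026

COGS = $1,055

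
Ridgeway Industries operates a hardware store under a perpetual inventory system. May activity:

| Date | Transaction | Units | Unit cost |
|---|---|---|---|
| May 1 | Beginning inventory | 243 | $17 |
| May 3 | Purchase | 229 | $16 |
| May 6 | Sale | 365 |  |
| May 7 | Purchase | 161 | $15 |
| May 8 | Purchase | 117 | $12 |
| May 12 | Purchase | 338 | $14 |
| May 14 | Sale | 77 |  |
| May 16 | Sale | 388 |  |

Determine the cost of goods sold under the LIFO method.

May 6, 365 sold [LIFO — newest first]: 229 @ $16 + 136 @ $17 = $5,976
May 14, 77 sold [LIFO — newest first]: 77 @ $14 = $1,078
May 16, 388 sold [LIFO — newest first]: 261 @ $14 + 117 @ $12 + 10 @ $15 = $5,208
Total COGS = $5,976 + $1,078 + $5,208 = $12,262
Ending inventory: 107 @ $17 + 151 @ $15 = $4,084

COGS = $12,262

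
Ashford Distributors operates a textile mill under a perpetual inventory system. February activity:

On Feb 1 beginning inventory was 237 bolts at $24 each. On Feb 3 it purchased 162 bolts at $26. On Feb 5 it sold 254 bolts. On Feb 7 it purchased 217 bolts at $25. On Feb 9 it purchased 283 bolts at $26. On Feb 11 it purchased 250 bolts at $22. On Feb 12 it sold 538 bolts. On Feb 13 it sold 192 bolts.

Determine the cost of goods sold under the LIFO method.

Feb 5, 254 sold [LIFO — newest first]: 162 @ $26 + 92 @ $24 = $6,420
Feb 12, 538 sold [LIFO — newest first]: 250 @ $22 + 283 @ $26 + 5 @ $25 = $12,983
Feb 13, 192 sold [LIFO — newest first]: 192 @ $25 = $4,800
Total COGS = $6,420 + $12,983 + $4,800 = $24,203
Ending inventory: 145 @ $24 + 20 @ $25 = $3,980

COGS = $24,203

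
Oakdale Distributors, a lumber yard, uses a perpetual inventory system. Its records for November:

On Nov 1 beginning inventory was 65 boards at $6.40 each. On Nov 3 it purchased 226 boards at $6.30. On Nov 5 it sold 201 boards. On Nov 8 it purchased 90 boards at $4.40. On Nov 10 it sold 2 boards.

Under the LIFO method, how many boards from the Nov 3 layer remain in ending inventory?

Nov 5, 201 sold [LIFO — newest first]: 201 @ $6.30 = $1,266.30
Nov 10, 2 sold [LIFO — newest first]: 2 @ $4.40 = $8.80
Total COGS = $1,266.30 + $8.80 = $1,275.10
Ending inventory: 65 @ $6.40 + 25 @ $6.30 + 88 @ $4.40 = $960.70

25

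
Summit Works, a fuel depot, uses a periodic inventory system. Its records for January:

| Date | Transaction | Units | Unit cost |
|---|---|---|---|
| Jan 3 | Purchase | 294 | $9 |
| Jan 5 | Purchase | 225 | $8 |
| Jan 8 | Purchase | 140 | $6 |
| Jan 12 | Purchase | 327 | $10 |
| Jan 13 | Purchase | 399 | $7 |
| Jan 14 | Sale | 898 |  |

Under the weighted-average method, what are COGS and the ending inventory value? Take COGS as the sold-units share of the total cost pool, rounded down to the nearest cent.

Jan 14, sell 898: 898/1385 × $11,349.00 → $7,358.41
Ending inventory (cost pool remaining) = $3,990.59

COGS = $7,358.41; ending inventory = $3,990.59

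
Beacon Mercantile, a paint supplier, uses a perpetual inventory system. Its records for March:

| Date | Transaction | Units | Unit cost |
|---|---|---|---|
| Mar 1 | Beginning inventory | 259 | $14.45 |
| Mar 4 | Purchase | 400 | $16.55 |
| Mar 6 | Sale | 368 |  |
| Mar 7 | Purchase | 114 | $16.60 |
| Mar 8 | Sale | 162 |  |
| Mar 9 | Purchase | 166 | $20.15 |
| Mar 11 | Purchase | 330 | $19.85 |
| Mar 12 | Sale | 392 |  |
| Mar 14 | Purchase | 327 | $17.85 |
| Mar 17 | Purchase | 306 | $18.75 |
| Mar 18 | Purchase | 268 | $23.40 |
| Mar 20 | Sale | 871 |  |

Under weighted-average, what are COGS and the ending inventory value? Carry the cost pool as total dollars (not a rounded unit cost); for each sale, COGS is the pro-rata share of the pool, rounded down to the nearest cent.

COGS = $32,651.02; ending inventory = $7,344.98

After Mar 1: 259 on hand, pool $3,742.55 (≈ $14.4500 each)
After Mar 4: 659 on hand, pool $10,362.55 (≈ $15.7247 each)
Mar 6, sell 368: 368/659 × $10,362.55 → $5,786.67
After Mar 7: 405 on hand, pool $6,468.28 (≈ $15.9711 each)
Mar 8, sell 162: 162/405 × $6,468.28 → $2,587.31
After Mar 9: 409 on hand, pool $7,225.87 (≈ $17.6672 each)
After Mar 11: 739 on hand, pool $13,776.37 (≈ $18.6419 each)
Mar 12, sell 392: 392/739 × $13,776.37 → $7,307.62
After Mar 14: 674 on hand, pool $12,305.70 (≈ $18.2577 each)
After Mar 17: 980 on hand, pool $18,043.20 (≈ $18.4114 each)
After Mar 18: 1248 on hand, pool $24,314.40 (≈ $19.4827 each)
Mar 20, sell 871: 871/1248 × $24,314.40 → $16,969.42
Total COGS = $5,786.67 + $2,587.31 + $7,307.62 + $16,969.42 = $32,651.02
Ending inventory (cost pool remaining) = $7,344.98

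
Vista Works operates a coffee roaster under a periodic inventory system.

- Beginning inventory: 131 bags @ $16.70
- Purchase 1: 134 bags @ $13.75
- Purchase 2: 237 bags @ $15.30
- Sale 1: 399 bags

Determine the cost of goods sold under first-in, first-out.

COGS = $6,080.40

Sale 1 (399) [FIFO — oldest first]: 131 @ $16.70 + 134 @ $13.75 + 134 @ $15.30 = $6,080.40
Ending inventory: 103 @ $15.30 = $1,575.90
Check: goods available $7,656.30 = COGS $6,080.40 + ending $1,575.90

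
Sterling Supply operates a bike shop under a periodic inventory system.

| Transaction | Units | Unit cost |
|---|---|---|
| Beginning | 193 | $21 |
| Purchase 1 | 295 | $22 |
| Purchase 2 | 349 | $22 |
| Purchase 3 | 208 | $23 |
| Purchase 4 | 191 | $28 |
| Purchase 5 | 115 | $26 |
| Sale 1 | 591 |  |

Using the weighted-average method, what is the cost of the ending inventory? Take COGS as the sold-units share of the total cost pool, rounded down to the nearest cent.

Ending inventory = $17,631.89

Sale 1, sell 591: 591/1351 × $31,343.00 → $13,711.11
Ending inventory (cost pool remaining) = $17,631.89
Check: goods available $31,343.00 = COGS $13,711.11 + ending $17,631.89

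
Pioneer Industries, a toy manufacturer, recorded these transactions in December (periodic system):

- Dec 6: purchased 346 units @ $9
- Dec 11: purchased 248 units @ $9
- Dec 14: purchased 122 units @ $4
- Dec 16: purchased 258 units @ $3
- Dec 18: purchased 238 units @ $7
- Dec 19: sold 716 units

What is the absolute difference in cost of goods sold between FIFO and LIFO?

$2,024

FIFO COGS: 346 @ $9 + 248 @ $9 + 122 @ $4 = $5,834
LIFO COGS: 238 @ $7 + 258 @ $3 + 122 @ $4 + 98 @ $9 = $3,810
Difference = |$5,834 − $3,810| = $2,024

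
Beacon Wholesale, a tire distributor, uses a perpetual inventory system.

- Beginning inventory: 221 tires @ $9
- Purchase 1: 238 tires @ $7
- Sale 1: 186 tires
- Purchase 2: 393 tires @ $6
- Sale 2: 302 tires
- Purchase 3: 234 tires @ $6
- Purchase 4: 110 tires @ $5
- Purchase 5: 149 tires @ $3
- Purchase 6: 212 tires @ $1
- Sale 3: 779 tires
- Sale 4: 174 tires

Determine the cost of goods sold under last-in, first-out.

Sale 1 (186) [LIFO — newest first]: 186 @ $7 = $1,302
Sale 2 (302) [LIFO — newest first]: 302 @ $6 = $1,812
Sale 3 (779) [LIFO — newest first]: 212 @ $1 + 149 @ $3 + 110 @ $5 + 234 @ $6 + 74 @ $6 = $3,057
Sale 4 (174) [LIFO — newest first]: 17 @ $6 + 52 @ $7 + 105 @ $9 = $1,411
Total COGS = $1,302 + $1,812 + $3,057 + $1,411 = $7,582
Ending inventory: 116 @ $9 = $1,044

COGS = $7,582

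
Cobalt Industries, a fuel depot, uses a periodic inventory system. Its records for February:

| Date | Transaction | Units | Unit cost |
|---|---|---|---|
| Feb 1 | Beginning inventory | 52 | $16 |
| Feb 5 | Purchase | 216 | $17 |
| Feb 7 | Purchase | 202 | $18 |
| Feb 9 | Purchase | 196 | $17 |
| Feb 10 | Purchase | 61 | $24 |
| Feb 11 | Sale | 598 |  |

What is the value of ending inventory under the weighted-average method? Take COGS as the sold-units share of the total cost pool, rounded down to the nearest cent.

Ending inventory = $2,295.39

Feb 11, sell 598: 598/727 × $12,936.00 → $10,640.61
Ending inventory (cost pool remaining) = $2,295.39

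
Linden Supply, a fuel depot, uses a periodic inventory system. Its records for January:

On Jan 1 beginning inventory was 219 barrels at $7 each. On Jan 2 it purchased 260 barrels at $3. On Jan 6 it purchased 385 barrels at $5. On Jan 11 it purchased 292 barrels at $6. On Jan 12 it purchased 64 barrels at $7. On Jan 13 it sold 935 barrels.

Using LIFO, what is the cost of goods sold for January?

COGS = $4,707

Jan 13, 935 sold [LIFO — newest first]: 64 @ $7 + 292 @ $6 + 385 @ $5 + 194 @ $3 = $4,707
Ending inventory: 219 @ $7 + 66 @ $3 = $1,731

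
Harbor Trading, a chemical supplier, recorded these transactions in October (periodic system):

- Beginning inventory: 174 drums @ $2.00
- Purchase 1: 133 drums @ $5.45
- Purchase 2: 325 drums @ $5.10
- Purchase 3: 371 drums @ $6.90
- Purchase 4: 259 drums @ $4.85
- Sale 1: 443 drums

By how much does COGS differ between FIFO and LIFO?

FIFO COGS: 174 @ $2.00 + 133 @ $5.45 + 136 @ $5.10 = $1,766.45
LIFO COGS: 259 @ $4.85 + 184 @ $6.90 = $2,525.75
Difference = |$1,766.45 − $2,525.75| = $759.30

$759.30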